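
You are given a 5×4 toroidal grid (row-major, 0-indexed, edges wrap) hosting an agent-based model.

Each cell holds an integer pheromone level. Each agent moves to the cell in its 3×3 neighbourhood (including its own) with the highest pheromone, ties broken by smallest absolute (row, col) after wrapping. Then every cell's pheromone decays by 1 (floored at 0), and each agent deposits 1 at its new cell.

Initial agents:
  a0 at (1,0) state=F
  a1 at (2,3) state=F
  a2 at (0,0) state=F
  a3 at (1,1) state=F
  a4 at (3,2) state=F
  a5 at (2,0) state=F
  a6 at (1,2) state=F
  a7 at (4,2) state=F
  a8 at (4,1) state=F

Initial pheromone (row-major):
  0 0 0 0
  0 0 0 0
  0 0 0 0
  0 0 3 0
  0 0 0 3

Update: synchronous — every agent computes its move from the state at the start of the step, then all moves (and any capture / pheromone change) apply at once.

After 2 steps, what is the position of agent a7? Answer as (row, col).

t=1: a0@(0,0) a1@(3,2) a2@(4,3) a3@(0,0) a4@(3,2) a5@(1,0) a6@(0,1) a7@(3,2) a8@(3,2) | pheromone: 2 1 0 0 / 1 0 0 0 / 0 0 0 0 / 0 0 6 0 / 0 0 0 3
t=2: a0@(4,3) a1@(3,2) a2@(3,2) a3@(4,3) a4@(3,2) a5@(0,0) a6@(0,0) a7@(3,2) a8@(3,2) | pheromone: 3 0 0 0 / 0 0 0 0 / 0 0 0 0 / 0 0 10 0 / 0 0 0 4

(3, 2)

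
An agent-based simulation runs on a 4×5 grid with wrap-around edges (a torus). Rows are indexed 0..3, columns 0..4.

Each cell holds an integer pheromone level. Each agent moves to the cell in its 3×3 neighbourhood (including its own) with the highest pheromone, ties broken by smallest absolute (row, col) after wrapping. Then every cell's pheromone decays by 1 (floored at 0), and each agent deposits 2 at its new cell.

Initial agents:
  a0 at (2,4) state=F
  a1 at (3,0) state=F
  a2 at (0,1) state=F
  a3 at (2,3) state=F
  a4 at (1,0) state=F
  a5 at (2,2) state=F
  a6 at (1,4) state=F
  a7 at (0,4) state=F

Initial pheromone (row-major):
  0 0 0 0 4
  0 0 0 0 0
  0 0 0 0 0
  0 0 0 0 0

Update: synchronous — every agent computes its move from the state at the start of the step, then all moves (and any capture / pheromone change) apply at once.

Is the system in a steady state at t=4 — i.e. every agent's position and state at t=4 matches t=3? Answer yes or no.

no

t=1: a0@(1,0) a1@(0,4) a2@(0,0) a3@(1,2) a4@(0,4) a5@(1,1) a6@(0,4) a7@(0,4) | pheromone: 2 0 0 0 11 / 2 2 2 0 0 / 0 0 0 0 0 / 0 0 0 0 0
t=2: a0@(0,4) a1@(0,4) a2@(0,4) a3@(1,1) a4@(0,4) a5@(0,0) a6@(0,4) a7@(0,4) | pheromone: 3 0 0 0 22 / 1 3 1 0 0 / 0 0 0 0 0 / 0 0 0 0 0
t=3: a0@(0,4) a1@(0,4) a2@(0,4) a3@(0,0) a4@(0,4) a5@(0,4) a6@(0,4) a7@(0,4) | pheromone: 4 0 0 0 35 / 0 2 0 0 0 / 0 0 0 0 0 / 0 0 0 0 0
t=4: a0@(0,4) a1@(0,4) a2@(0,4) a3@(0,4) a4@(0,4) a5@(0,4) a6@(0,4) a7@(0,4) | pheromone: 3 0 0 0 50 / 0 1 0 0 0 / 0 0 0 0 0 / 0 0 0 0 0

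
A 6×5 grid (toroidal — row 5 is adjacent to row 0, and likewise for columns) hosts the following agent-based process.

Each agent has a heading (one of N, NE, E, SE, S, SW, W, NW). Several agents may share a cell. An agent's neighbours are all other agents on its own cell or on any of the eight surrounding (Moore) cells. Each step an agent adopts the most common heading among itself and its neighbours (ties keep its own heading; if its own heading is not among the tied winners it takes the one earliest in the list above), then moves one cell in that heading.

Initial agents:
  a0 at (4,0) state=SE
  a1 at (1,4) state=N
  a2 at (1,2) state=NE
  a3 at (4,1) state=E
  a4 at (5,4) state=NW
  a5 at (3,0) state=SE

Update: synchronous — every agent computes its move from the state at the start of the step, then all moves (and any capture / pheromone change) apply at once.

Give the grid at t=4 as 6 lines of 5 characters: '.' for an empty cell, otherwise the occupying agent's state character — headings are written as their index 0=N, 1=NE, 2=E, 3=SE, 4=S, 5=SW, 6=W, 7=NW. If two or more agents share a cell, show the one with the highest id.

t=1: a0@(5,1):SE a1@(0,4):N a2@(0,3):NE a3@(5,2):SE a4@(4,3):NW a5@(4,1):SE
t=2: a0@(0,2):SE a1@(5,4):N a2@(5,4):NE a3@(0,3):SE a4@(3,2):NW a5@(5,2):SE
t=3: a0@(1,3):SE a1@(4,4):N a2@(4,0):NE a3@(1,4):SE a4@(2,1):NW a5@(0,3):SE
t=4: a0@(2,4):SE a1@(3,4):N a2@(3,1):NE a3@(2,0):SE a4@(1,0):NW a5@(1,4):SE

.....
7...3
3...3
.1..0
.....
.....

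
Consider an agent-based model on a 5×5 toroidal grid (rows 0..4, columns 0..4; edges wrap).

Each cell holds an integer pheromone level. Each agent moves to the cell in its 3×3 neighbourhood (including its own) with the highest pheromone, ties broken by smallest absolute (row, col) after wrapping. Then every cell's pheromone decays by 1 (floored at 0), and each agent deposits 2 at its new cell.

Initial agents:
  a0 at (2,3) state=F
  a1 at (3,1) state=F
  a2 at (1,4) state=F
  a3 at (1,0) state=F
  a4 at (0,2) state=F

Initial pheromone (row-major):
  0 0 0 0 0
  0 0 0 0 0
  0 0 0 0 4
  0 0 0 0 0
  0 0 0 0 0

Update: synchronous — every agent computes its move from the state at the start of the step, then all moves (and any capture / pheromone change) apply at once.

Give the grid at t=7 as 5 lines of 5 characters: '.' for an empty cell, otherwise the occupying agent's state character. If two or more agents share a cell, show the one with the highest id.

t=1: a0@(2,4) a1@(2,0) a2@(2,4) a3@(2,4) a4@(0,1) | pheromone: 0 2 0 0 0 / 0 0 0 0 0 / 2 0 0 0 9 / 0 0 0 0 0 / 0 0 0 0 0
t=2: a0@(2,4) a1@(2,4) a2@(2,4) a3@(2,4) a4@(0,1) | pheromone: 0 3 0 0 0 / 0 0 0 0 0 / 1 0 0 0 16 / 0 0 0 0 0 / 0 0 0 0 0
t=3: a0@(2,4) a1@(2,4) a2@(2,4) a3@(2,4) a4@(0,1) | pheromone: 0 4 0 0 0 / 0 0 0 0 0 / 0 0 0 0 23 / 0 0 0 0 0 / 0 0 0 0 0
t=4: a0@(2,4) a1@(2,4) a2@(2,4) a3@(2,4) a4@(0,1) | pheromone: 0 5 0 0 0 / 0 0 0 0 0 / 0 0 0 0 30 / 0 0 0 0 0 / 0 0 0 0 0
t=5: a0@(2,4) a1@(2,4) a2@(2,4) a3@(2,4) a4@(0,1) | pheromone: 0 6 0 0 0 / 0 0 0 0 0 / 0 0 0 0 37 / 0 0 0 0 0 / 0 0 0 0 0
t=6: a0@(2,4) a1@(2,4) a2@(2,4) a3@(2,4) a4@(0,1) | pheromone: 0 7 0 0 0 / 0 0 0 0 0 / 0 0 0 0 44 / 0 0 0 0 0 / 0 0 0 0 0
t=7: a0@(2,4) a1@(2,4) a2@(2,4) a3@(2,4) a4@(0,1) | pheromone: 0 8 0 0 0 / 0 0 0 0 0 / 0 0 0 0 51 / 0 0 0 0 0 / 0 0 0 0 0

.F...
.....
....F
.....
.....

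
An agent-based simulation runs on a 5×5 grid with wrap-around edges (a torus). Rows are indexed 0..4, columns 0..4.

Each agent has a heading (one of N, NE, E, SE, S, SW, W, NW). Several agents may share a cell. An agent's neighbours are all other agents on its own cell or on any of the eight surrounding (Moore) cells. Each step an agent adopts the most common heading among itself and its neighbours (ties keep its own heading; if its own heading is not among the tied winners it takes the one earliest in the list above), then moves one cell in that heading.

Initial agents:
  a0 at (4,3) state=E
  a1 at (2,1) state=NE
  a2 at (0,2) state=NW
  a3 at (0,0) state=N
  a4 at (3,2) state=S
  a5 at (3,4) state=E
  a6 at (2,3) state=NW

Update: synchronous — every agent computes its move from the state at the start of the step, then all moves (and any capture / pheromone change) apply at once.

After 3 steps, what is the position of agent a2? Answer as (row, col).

t=1: a0@(4,4):E a1@(1,2):NE a2@(4,1):NW a3@(4,0):N a4@(4,2):S a5@(3,0):E a6@(1,2):NW
t=2: a0@(4,0):E a1@(0,3):NE a2@(3,0):NW a3@(4,1):E a4@(0,2):S a5@(3,1):E a6@(0,1):NW
t=3: a0@(4,1):E a1@(4,4):NE a2@(3,1):E a3@(4,2):E a4@(1,2):S a5@(3,2):E a6@(0,2):E

(3, 1)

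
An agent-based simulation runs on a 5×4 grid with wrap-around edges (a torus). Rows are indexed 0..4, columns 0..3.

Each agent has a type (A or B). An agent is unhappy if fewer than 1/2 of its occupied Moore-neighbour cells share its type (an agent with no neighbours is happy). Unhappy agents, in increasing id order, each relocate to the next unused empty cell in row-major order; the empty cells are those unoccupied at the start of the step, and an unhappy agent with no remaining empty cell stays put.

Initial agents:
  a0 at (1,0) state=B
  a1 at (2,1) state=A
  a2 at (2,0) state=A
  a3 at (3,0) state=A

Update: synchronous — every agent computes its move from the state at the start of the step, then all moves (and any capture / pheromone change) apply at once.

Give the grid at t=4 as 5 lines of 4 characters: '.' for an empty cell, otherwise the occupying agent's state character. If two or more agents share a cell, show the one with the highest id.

t=1: a0@(0,0):B a1@(2,1):A a2@(2,0):A a3@(3,0):A
t=2: (unchanged — steady state)

B...
....
AA..
A...
....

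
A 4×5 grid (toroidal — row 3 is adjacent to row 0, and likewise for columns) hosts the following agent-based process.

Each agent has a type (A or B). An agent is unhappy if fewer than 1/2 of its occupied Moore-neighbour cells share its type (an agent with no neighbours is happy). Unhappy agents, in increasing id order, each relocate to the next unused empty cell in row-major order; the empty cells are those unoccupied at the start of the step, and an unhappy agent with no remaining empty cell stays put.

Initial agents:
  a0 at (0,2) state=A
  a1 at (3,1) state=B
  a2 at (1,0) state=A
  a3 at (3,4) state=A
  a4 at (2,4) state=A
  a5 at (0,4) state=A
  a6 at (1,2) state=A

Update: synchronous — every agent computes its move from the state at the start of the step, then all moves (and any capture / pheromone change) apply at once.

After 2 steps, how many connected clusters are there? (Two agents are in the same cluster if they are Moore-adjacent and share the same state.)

t=1: a0@(0,2):A a1@(0,0):B a2@(1,0):A a3@(3,4):A a4@(2,4):A a5@(0,4):A a6@(1,2):A
t=2: a0@(0,2):A a1@(0,1):B a2@(1,0):A a3@(3,4):A a4@(2,4):A a5@(0,4):A a6@(1,2):A

3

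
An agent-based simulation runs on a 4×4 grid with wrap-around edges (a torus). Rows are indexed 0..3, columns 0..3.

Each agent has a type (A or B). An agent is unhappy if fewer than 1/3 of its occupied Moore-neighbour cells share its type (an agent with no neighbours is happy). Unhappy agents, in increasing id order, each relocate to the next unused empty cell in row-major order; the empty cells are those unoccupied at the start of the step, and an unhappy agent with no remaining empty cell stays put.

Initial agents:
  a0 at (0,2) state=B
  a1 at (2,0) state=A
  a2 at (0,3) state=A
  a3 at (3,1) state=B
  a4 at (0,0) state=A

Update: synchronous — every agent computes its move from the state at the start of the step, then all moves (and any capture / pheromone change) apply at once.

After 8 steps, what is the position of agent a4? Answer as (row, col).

t=1: a0@(0,2):B a1@(0,1):A a2@(0,3):A a3@(3,1):B a4@(0,0):A
t=2: (unchanged — steady state)

(0, 0)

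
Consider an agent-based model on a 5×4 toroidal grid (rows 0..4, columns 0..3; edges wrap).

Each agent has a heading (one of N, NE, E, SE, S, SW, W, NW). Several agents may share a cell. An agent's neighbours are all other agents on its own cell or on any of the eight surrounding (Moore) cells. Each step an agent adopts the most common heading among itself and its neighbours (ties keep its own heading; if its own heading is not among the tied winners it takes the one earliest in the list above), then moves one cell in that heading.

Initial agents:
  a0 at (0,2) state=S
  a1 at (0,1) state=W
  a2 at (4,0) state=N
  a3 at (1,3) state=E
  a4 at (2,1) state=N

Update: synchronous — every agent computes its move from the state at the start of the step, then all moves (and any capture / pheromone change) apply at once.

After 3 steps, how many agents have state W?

t=1: a0@(1,2):S a1@(0,0):W a2@(3,0):N a3@(1,0):E a4@(1,1):N
t=2: a0@(2,2):S a1@(0,3):W a2@(2,0):N a3@(1,1):E a4@(0,1):N
t=3: a0@(3,2):S a1@(0,2):W a2@(1,0):N a3@(0,1):N a4@(4,1):N

1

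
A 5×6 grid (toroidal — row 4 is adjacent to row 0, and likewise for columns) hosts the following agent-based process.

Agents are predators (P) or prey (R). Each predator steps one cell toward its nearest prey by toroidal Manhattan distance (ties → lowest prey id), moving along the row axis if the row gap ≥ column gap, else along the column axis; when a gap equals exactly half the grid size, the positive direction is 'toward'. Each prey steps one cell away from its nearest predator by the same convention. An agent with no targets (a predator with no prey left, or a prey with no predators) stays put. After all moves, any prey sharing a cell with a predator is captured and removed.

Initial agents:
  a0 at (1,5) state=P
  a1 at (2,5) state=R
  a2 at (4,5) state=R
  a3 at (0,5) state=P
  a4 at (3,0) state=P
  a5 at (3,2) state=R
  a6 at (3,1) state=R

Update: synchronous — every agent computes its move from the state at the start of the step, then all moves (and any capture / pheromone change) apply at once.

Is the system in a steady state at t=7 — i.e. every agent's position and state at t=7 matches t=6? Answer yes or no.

no

t=1: a0@(2,5):P a1@(3,5):R a2@(3,5):R a3@(4,5):P a4@(3,1):P a5@(3,3):R a6@(3,2):R
t=2: a0@(3,5):P a1@(4,5):R a2@(4,5):R a3@(3,5):P a4@(3,2):P a5@(3,4):R a6@(3,3):R
t=3: a0@(4,5):P a1@(0,5):R a2@(0,5):R a3@(4,5):P a4@(3,3):P a6@(3,4):R
t=4: a0@(0,5):P a1@(1,5):R a2@(1,5):R a3@(0,5):P a4@(3,4):P a6@(3,5):R
t=5: a0@(1,5):P a1@(2,5):R a2@(2,5):R a3@(1,5):P a4@(3,5):P a6@(3,0):R
t=6: a0@(2,5):P a1@(3,5):R a2@(3,5):R a3@(2,5):P a4@(2,5):P a6@(3,1):R
t=7: a0@(3,5):P a1@(4,5):R a2@(4,5):R a3@(3,5):P a4@(3,5):P a6@(3,2):R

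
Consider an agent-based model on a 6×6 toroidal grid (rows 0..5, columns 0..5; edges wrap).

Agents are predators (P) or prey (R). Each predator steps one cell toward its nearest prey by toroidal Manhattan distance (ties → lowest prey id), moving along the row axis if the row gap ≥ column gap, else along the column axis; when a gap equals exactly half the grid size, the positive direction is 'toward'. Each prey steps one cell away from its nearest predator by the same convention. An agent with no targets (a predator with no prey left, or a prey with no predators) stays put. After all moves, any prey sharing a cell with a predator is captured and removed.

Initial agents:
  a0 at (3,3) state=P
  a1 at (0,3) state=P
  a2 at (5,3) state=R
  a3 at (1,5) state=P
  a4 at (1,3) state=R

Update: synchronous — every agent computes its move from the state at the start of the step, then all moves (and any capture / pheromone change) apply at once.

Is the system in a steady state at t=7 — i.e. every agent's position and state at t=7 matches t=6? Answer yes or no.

yes

t=1: a0@(4,3):P a1@(5,3):P a3@(1,4):P a4@(2,3):R
t=2: a0@(3,3):P a1@(0,3):P a3@(2,4):P a4@(1,3):R
t=3: a0@(2,3):P a1@(1,3):P a3@(1,4):P
t=4: (unchanged — steady state)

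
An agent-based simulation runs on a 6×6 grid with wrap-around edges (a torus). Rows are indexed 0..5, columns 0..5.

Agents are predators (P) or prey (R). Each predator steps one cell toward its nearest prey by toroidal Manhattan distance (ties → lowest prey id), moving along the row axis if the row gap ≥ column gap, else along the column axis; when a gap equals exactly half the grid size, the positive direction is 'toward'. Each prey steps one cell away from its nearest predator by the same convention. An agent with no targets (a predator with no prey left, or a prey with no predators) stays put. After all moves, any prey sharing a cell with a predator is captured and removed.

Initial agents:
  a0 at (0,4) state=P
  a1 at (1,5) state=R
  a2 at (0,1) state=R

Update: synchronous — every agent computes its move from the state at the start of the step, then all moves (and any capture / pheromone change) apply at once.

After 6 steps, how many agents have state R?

2

t=1: a0@(1,4):P a1@(2,5):R a2@(0,0):R
t=2: a0@(2,4):P a1@(3,5):R a2@(0,1):R
t=3: a0@(3,4):P a1@(4,5):R a2@(0,0):R
t=4: a0@(4,4):P a1@(5,5):R a2@(5,0):R
t=5: a0@(5,4):P a1@(0,5):R a2@(5,1):R
t=6: a0@(0,4):P a1@(1,5):R a2@(5,0):R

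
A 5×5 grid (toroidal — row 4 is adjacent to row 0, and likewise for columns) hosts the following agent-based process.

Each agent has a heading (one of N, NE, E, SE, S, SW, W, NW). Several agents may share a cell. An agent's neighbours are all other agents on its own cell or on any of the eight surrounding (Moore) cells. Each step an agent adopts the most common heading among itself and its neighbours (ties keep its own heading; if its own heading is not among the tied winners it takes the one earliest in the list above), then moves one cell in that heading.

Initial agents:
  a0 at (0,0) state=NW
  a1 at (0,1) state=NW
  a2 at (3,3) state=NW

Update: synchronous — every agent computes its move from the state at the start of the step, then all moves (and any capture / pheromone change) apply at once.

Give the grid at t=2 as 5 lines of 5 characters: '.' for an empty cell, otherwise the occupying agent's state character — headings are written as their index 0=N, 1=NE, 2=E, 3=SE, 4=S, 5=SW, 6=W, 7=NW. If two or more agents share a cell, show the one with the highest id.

.....
.7...
.....
...77
.....

t=1: a0@(4,4):NW a1@(4,0):NW a2@(2,2):NW
t=2: a0@(3,3):NW a1@(3,4):NW a2@(1,1):NW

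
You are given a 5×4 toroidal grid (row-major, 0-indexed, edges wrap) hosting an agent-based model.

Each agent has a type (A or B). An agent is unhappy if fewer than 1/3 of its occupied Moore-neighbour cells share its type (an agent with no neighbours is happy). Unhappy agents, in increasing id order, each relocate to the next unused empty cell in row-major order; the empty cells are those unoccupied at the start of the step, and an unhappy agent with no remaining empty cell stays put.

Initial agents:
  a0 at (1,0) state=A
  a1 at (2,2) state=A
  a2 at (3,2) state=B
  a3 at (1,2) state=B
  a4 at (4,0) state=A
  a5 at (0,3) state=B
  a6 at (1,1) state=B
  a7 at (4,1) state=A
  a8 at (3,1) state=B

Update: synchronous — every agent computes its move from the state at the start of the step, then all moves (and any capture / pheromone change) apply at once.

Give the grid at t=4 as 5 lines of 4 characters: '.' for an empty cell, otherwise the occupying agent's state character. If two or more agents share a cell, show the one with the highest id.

t=1: a0@(0,0):A a1@(0,1):A a2@(3,2):B a3@(1,2):B a4@(4,0):A a5@(0,3):B a6@(1,1):B a7@(4,1):A a8@(0,2):B
t=2: a0@(0,0):A a1@(0,1):A a2@(1,0):B a3@(1,2):B a4@(4,0):A a5@(0,3):B a6@(1,1):B a7@(4,1):A a8@(0,2):B
t=3: (unchanged — steady state)

AABB
BBB.
....
....
AA..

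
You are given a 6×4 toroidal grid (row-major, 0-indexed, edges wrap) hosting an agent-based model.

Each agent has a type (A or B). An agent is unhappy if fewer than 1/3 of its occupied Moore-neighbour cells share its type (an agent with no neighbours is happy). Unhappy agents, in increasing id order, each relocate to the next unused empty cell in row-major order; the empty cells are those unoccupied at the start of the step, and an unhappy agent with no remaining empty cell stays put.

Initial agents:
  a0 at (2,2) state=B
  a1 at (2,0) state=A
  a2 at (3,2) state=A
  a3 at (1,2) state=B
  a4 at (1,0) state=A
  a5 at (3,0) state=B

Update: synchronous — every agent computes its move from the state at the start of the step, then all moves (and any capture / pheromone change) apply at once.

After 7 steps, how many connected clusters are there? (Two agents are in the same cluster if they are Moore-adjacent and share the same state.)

t=1: a0@(2,2):B a1@(2,0):A a2@(0,0):A a3@(1,2):B a4@(1,0):A a5@(0,1):B
t=2: (unchanged — steady state)

2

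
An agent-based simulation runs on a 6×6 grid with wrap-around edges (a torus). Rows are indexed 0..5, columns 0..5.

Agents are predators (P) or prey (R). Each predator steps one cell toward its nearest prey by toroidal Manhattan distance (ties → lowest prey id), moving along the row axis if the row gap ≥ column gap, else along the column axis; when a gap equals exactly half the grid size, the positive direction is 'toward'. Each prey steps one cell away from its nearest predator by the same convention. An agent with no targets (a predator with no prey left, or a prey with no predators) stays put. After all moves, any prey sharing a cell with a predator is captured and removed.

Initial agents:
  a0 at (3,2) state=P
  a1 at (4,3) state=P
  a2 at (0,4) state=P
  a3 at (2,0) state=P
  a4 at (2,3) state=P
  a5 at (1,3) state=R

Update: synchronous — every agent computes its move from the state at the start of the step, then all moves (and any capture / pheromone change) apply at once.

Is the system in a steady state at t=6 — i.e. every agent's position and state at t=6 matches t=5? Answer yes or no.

t=1: a0@(2,2):P a1@(5,3):P a2@(1,4):P a3@(2,1):P a4@(1,3):P a5@(0,3):R
t=2: a0@(1,2):P a1@(0,3):P a2@(0,4):P a3@(1,1):P a4@(0,3):P a5@(1,3):R
t=3: a0@(1,3):P a1@(1,3):P a2@(1,4):P a3@(1,2):P a4@(1,3):P
t=4: (unchanged — steady state)

yes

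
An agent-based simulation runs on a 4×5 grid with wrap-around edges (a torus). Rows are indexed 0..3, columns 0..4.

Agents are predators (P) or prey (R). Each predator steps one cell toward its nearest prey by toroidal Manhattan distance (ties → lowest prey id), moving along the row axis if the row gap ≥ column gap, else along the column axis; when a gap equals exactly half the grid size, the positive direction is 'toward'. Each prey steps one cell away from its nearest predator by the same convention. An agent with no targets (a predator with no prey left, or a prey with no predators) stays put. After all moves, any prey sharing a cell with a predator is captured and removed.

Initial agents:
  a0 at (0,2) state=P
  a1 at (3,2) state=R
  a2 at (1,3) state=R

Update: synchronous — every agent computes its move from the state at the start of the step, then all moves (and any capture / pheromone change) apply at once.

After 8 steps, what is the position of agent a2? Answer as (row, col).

(3, 3)

t=1: a0@(3,2):P a1@(2,2):R a2@(2,3):R
t=2: a0@(2,2):P a1@(1,2):R a2@(1,3):R
t=3: a0@(1,2):P a1@(0,2):R a2@(0,3):R
t=4: a0@(0,2):P a1@(3,2):R a2@(3,3):R
t=5: a0@(3,2):P a1@(2,2):R a2@(2,3):R
t=6: a0@(2,2):P a1@(1,2):R a2@(1,3):R
t=7: a0@(1,2):P a1@(0,2):R a2@(0,3):R
t=8: a0@(0,2):P a1@(3,2):R a2@(3,3):R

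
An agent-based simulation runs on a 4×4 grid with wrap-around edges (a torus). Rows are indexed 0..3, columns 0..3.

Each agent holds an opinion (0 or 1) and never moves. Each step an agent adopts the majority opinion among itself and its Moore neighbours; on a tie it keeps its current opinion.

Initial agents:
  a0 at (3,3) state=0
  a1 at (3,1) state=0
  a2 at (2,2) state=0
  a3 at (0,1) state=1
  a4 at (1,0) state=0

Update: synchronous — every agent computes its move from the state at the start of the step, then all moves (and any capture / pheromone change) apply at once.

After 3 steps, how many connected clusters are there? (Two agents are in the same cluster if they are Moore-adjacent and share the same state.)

t=1: a0@(3,3):0 a1@(3,1):0 a2@(2,2):0 a3@(0,1):0 a4@(1,0):0
t=2: (unchanged — steady state)

1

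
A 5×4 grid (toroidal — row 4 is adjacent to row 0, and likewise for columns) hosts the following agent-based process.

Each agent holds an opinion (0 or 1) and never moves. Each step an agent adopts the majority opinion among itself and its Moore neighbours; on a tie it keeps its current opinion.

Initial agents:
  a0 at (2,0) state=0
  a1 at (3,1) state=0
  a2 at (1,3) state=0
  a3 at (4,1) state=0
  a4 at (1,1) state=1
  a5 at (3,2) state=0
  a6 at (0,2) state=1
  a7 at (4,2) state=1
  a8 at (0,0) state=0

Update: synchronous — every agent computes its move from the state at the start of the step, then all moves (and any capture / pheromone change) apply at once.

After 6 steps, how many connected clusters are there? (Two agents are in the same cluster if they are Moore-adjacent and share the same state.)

1

t=1: a0@(2,0):0 a1@(3,1):0 a2@(1,3):0 a3@(4,1):0 a4@(1,1):1 a5@(3,2):0 a6@(0,2):1 a7@(4,2):0 a8@(0,0):0
t=2: a0@(2,0):0 a1@(3,1):0 a2@(1,3):0 a3@(4,1):0 a4@(1,1):1 a5@(3,2):0 a6@(0,2):0 a7@(4,2):0 a8@(0,0):0
t=3: a0@(2,0):0 a1@(3,1):0 a2@(1,3):0 a3@(4,1):0 a4@(1,1):0 a5@(3,2):0 a6@(0,2):0 a7@(4,2):0 a8@(0,0):0
t=4: (unchanged — steady state)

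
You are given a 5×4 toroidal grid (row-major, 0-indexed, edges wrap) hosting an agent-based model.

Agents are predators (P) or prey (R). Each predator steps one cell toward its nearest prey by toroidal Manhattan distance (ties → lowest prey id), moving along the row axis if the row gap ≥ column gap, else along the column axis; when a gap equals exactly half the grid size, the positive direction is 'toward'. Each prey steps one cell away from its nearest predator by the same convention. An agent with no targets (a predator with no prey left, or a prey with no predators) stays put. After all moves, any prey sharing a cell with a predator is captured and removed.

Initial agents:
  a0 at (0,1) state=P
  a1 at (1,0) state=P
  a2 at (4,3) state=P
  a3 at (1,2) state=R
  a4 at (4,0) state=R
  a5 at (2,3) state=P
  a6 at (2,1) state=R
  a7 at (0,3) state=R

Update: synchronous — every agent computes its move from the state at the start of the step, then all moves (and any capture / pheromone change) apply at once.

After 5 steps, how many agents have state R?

t=1: a0@(1,1):P a1@(1,1):P a2@(4,0):P a3@(2,2):R a4@(4,1):R a5@(1,3):P a6@(3,1):R
t=2: a0@(2,1):P a1@(2,1):P a2@(4,1):P a3@(3,2):R a4@(4,2):R a5@(2,3):P
t=3: a0@(3,1):P a1@(3,1):P a2@(4,2):P a4@(4,3):R a5@(3,3):P
t=4: a0@(3,2):P a1@(3,2):P a2@(4,3):P a4@(4,0):R a5@(4,3):P
t=5: a0@(3,3):P a1@(3,3):P a2@(4,0):P a4@(4,1):R a5@(4,0):P

1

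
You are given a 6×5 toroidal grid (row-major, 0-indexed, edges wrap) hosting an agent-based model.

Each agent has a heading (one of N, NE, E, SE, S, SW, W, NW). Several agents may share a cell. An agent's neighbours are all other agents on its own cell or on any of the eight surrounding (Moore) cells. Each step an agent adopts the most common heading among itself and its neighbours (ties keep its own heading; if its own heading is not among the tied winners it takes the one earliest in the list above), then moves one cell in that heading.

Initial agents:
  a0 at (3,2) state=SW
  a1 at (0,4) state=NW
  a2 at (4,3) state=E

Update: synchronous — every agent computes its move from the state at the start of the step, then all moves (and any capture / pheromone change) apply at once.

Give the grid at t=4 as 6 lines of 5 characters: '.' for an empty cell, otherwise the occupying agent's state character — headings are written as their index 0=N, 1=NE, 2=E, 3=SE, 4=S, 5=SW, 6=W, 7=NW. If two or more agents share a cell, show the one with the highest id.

t=1: a0@(4,1):SW a1@(5,3):NW a2@(4,4):E
t=2: a0@(5,0):SW a1@(4,2):NW a2@(4,0):E
t=3: a0@(0,4):SW a1@(3,1):NW a2@(4,1):E
t=4: a0@(1,3):SW a1@(2,0):NW a2@(4,2):E

.....
...5.
7....
.....
..2..
.....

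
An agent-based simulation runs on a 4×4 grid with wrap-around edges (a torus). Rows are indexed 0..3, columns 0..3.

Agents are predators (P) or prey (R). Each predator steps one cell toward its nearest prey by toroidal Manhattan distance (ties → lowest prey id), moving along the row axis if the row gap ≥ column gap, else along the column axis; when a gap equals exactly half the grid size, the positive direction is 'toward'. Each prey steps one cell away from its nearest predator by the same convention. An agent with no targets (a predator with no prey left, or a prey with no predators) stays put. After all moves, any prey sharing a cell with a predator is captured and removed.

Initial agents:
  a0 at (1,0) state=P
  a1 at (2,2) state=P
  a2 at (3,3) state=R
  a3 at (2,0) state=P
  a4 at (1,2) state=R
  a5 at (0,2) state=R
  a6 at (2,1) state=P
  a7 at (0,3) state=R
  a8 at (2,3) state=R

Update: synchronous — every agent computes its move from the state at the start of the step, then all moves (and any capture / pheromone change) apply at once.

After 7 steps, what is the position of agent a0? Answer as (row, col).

t=1: a0@(1,1):P a1@(1,2):P a2@(0,3):R a3@(2,3):P a4@(0,2):R a5@(3,2):R a6@(1,1):P a7@(3,3):R a8@(2,0):R
t=2: a0@(0,1):P a1@(0,2):P a3@(3,3):P a4@(3,2):R a5@(2,2):R a6@(0,1):P a7@(0,3):R a8@(2,1):R
t=3: a0@(3,1):P a1@(3,2):P a3@(3,2):P a4@(2,2):R a5@(1,2):R a6@(3,1):P a7@(0,0):R a8@(1,1):R
t=4: a0@(2,1):P a1@(2,2):P a3@(2,2):P a4@(1,2):R a5@(0,2):R a6@(2,1):P a7@(1,0):R a8@(0,1):R
t=5: a0@(1,1):P a1@(1,2):P a3@(1,2):P a4@(0,2):R a5@(3,2):R a6@(1,1):P a7@(0,0):R a8@(3,1):R
t=6: a0@(0,1):P a1@(0,2):P a3@(0,2):P a4@(3,2):R a5@(2,2):R a6@(0,1):P a7@(3,0):R a8@(2,1):R
t=7: a0@(3,1):P a1@(3,2):P a3@(3,2):P a4@(2,2):R a5@(1,2):R a6@(3,1):P a7@(2,0):R a8@(1,1):R

(3, 1)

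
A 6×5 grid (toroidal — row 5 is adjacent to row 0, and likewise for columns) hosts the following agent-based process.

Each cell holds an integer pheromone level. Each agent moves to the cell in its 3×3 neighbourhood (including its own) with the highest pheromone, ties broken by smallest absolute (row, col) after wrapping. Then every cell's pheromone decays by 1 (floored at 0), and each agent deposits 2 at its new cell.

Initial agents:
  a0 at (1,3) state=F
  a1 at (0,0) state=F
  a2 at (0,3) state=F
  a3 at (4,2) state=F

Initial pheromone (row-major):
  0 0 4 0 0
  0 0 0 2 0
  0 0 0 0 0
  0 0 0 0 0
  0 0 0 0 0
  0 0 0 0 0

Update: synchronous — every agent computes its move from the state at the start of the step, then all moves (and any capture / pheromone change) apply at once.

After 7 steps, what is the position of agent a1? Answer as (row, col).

t=1: a0@(0,2) a1@(0,0) a2@(0,2) a3@(3,1) | pheromone: 2 0 7 0 0 / 0 0 0 1 0 / 0 0 0 0 0 / 0 2 0 0 0 / 0 0 0 0 0 / 0 0 0 0 0
t=2: a0@(0,2) a1@(0,0) a2@(0,2) a3@(3,1) | pheromone: 3 0 10 0 0 / 0 0 0 0 0 / 0 0 0 0 0 / 0 3 0 0 0 / 0 0 0 0 0 / 0 0 0 0 0
t=3: a0@(0,2) a1@(0,0) a2@(0,2) a3@(3,1) | pheromone: 4 0 13 0 0 / 0 0 0 0 0 / 0 0 0 0 0 / 0 4 0 0 0 / 0 0 0 0 0 / 0 0 0 0 0
t=4: a0@(0,2) a1@(0,0) a2@(0,2) a3@(3,1) | pheromone: 5 0 16 0 0 / 0 0 0 0 0 / 0 0 0 0 0 / 0 5 0 0 0 / 0 0 0 0 0 / 0 0 0 0 0
t=5: a0@(0,2) a1@(0,0) a2@(0,2) a3@(3,1) | pheromone: 6 0 19 0 0 / 0 0 0 0 0 / 0 0 0 0 0 / 0 6 0 0 0 / 0 0 0 0 0 / 0 0 0 0 0
t=6: a0@(0,2) a1@(0,0) a2@(0,2) a3@(3,1) | pheromone: 7 0 22 0 0 / 0 0 0 0 0 / 0 0 0 0 0 / 0 7 0 0 0 / 0 0 0 0 0 / 0 0 0 0 0
t=7: a0@(0,2) a1@(0,0) a2@(0,2) a3@(3,1) | pheromone: 8 0 25 0 0 / 0 0 0 0 0 / 0 0 0 0 0 / 0 8 0 0 0 / 0 0 0 0 0 / 0 0 0 0 0

(0, 0)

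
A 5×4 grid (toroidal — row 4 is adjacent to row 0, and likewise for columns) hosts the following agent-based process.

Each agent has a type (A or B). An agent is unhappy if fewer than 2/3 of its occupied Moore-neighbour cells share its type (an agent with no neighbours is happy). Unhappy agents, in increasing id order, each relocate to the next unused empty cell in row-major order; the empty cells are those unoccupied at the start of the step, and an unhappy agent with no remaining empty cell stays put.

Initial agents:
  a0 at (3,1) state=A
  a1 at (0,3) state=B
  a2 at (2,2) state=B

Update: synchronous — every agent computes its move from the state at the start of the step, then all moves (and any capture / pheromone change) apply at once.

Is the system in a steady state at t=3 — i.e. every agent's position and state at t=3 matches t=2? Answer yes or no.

no

t=1: a0@(0,0):A a1@(0,3):B a2@(0,1):B
t=2: a0@(0,2):A a1@(1,0):B a2@(1,1):B
t=3: a0@(0,0):A a1@(1,0):B a2@(0,1):B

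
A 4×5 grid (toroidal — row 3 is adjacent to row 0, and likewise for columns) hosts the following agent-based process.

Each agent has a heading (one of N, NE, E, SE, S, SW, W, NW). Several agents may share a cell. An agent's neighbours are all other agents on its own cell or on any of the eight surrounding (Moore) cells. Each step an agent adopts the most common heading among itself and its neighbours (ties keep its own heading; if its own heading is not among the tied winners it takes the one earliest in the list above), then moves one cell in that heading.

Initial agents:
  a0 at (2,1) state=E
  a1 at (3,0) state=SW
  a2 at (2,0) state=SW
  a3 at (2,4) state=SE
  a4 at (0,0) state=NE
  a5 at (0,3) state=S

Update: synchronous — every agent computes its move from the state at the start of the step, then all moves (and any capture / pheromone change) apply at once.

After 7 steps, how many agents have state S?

t=1: a0@(3,0):SW a1@(0,4):SW a2@(3,4):SW a3@(3,3):SW a4@(3,1):NE a5@(1,3):S
t=2: a0@(0,4):SW a1@(1,3):SW a2@(0,3):SW a3@(0,2):SW a4@(2,2):NE a5@(2,3):S
t=3: a0@(1,3):SW a1@(2,2):SW a2@(1,2):SW a3@(1,1):SW a4@(1,3):NE a5@(3,3):S
t=4: a0@(2,2):SW a1@(3,1):SW a2@(2,1):SW a3@(2,0):SW a4@(2,2):SW a5@(0,3):S
t=5: a0@(3,1):SW a1@(0,0):SW a2@(3,0):SW a3@(3,4):SW a4@(3,1):SW a5@(1,3):S
t=6: a0@(0,0):SW a1@(1,4):SW a2@(0,4):SW a3@(0,3):SW a4@(0,0):SW a5@(2,3):S
t=7: a0@(1,4):SW a1@(2,3):SW a2@(1,3):SW a3@(1,2):SW a4@(1,4):SW a5@(3,3):S

1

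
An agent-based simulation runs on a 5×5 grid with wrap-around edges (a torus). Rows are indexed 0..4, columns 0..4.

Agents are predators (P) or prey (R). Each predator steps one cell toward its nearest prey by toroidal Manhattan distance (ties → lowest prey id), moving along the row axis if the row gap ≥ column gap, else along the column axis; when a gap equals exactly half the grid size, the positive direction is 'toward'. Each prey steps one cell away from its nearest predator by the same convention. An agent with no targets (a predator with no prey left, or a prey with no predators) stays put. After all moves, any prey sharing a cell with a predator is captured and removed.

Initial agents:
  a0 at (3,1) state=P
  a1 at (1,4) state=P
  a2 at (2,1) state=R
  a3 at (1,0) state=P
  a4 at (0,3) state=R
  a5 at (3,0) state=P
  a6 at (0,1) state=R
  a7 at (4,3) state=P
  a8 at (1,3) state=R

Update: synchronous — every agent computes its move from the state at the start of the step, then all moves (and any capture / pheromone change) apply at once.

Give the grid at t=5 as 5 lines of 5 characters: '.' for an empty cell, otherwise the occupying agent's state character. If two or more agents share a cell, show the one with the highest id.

.....
.....
.R...
PPP..
..P..

t=1: a0@(2,1):P a1@(1,3):P a2@(1,1):R a3@(2,0):P a5@(2,0):P a6@(1,1):R a7@(0,3):P a8@(1,2):R
t=2: a0@(1,1):P a1@(1,2):P a2@(0,1):R a3@(1,0):P a5@(1,0):P a6@(0,1):R a7@(1,3):P
t=3: a0@(0,1):P a1@(0,2):P a2@(4,1):R a3@(0,0):P a5@(0,0):P a6@(4,1):R a7@(1,2):P
t=4: a0@(4,1):P a1@(4,2):P a2@(3,1):R a3@(4,0):P a5@(4,0):P a6@(3,1):R a7@(0,2):P
t=5: a0@(3,1):P a1@(3,2):P a2@(2,1):R a3@(3,0):P a5@(3,0):P a6@(2,1):R a7@(4,2):P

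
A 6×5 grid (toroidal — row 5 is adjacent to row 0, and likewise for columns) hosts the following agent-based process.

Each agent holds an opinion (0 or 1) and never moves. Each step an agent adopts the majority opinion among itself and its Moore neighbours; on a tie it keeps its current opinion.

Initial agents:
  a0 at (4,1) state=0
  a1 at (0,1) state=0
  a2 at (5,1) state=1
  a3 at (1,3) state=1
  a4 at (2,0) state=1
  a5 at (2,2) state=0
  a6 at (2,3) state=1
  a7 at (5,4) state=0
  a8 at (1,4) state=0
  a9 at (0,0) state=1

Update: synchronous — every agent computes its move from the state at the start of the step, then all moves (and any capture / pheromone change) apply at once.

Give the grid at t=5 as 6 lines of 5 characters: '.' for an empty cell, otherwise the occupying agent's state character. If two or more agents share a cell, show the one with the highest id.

11...
...11
1.11.
.....
.0...
.1..0

t=1: a0@(4,1):0 a1@(0,1):1 a2@(5,1):1 a3@(1,3):1 a4@(2,0):1 a5@(2,2):1 a6@(2,3):1 a7@(5,4):0 a8@(1,4):1 a9@(0,0):0
t=2: a0@(4,1):0 a1@(0,1):1 a2@(5,1):1 a3@(1,3):1 a4@(2,0):1 a5@(2,2):1 a6@(2,3):1 a7@(5,4):0 a8@(1,4):1 a9@(0,0):1
t=3: (unchanged — steady state)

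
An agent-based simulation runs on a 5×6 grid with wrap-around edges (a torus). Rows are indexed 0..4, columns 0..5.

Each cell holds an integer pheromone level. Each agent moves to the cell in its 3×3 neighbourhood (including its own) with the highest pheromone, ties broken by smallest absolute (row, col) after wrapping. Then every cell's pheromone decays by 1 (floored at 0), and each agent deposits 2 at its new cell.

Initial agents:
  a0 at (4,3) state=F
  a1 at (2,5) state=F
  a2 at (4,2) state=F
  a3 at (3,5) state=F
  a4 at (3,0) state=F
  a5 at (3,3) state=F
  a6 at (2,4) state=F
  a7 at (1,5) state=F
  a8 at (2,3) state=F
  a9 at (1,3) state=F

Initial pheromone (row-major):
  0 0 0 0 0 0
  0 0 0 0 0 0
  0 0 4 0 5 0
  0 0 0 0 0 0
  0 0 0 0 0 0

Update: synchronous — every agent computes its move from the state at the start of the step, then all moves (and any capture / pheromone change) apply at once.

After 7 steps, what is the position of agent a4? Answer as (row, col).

t=1: a0@(0,2) a1@(2,4) a2@(0,1) a3@(2,4) a4@(2,0) a5@(2,4) a6@(2,4) a7@(2,4) a8@(2,4) a9@(2,4) | pheromone: 0 2 2 0 0 0 / 0 0 0 0 0 0 / 2 0 3 0 18 0 / 0 0 0 0 0 0 / 0 0 0 0 0 0
t=2: a0@(0,1) a1@(2,4) a2@(0,1) a3@(2,4) a4@(2,0) a5@(2,4) a6@(2,4) a7@(2,4) a8@(2,4) a9@(2,4) | pheromone: 0 5 1 0 0 0 / 0 0 0 0 0 0 / 3 0 2 0 31 0 / 0 0 0 0 0 0 / 0 0 0 0 0 0
t=3: a0@(0,1) a1@(2,4) a2@(0,1) a3@(2,4) a4@(2,0) a5@(2,4) a6@(2,4) a7@(2,4) a8@(2,4) a9@(2,4) | pheromone: 0 8 0 0 0 0 / 0 0 0 0 0 0 / 4 0 1 0 44 0 / 0 0 0 0 0 0 / 0 0 0 0 0 0
t=4: a0@(0,1) a1@(2,4) a2@(0,1) a3@(2,4) a4@(2,0) a5@(2,4) a6@(2,4) a7@(2,4) a8@(2,4) a9@(2,4) | pheromone: 0 11 0 0 0 0 / 0 0 0 0 0 0 / 5 0 0 0 57 0 / 0 0 0 0 0 0 / 0 0 0 0 0 0
t=5: a0@(0,1) a1@(2,4) a2@(0,1) a3@(2,4) a4@(2,0) a5@(2,4) a6@(2,4) a7@(2,4) a8@(2,4) a9@(2,4) | pheromone: 0 14 0 0 0 0 / 0 0 0 0 0 0 / 6 0 0 0 70 0 / 0 0 0 0 0 0 / 0 0 0 0 0 0
t=6: a0@(0,1) a1@(2,4) a2@(0,1) a3@(2,4) a4@(2,0) a5@(2,4) a6@(2,4) a7@(2,4) a8@(2,4) a9@(2,4) | pheromone: 0 17 0 0 0 0 / 0 0 0 0 0 0 / 7 0 0 0 83 0 / 0 0 0 0 0 0 / 0 0 0 0 0 0
t=7: a0@(0,1) a1@(2,4) a2@(0,1) a3@(2,4) a4@(2,0) a5@(2,4) a6@(2,4) a7@(2,4) a8@(2,4) a9@(2,4) | pheromone: 0 20 0 0 0 0 / 0 0 0 0 0 0 / 8 0 0 0 96 0 / 0 0 0 0 0 0 / 0 0 0 0 0 0

(2, 0)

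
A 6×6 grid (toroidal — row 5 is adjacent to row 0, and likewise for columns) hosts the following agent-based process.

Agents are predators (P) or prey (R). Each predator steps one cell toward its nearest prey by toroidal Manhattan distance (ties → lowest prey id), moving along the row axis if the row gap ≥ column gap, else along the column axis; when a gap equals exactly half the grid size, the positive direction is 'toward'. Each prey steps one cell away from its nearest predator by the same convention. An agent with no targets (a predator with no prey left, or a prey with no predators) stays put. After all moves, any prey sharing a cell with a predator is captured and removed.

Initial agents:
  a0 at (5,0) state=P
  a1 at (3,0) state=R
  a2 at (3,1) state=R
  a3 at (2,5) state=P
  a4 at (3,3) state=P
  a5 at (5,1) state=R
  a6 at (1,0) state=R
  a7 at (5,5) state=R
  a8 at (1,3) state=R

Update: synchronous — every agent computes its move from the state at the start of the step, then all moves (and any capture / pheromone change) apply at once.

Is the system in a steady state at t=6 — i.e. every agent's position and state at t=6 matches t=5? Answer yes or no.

no

t=1: a0@(5,1):P a1@(2,0):R a2@(3,0):R a3@(3,5):P a4@(3,2):P a5@(5,2):R a6@(2,0):R a7@(5,4):R a8@(0,3):R
t=2: a0@(5,2):P a1@(1,0):R a3@(3,0):P a4@(3,1):P a5@(5,3):R a6@(1,0):R a7@(5,3):R a8@(0,4):R
t=3: a0@(5,3):P a1@(0,0):R a3@(2,0):P a4@(2,1):P a5@(5,4):R a6@(0,0):R a7@(5,4):R a8@(0,5):R
t=4: a0@(5,4):P a1@(5,0):R a3@(1,0):P a4@(1,1):P a5@(5,5):R a6@(5,0):R a7@(5,5):R a8@(0,0):R
t=5: a0@(5,5):P a1@(5,1):R a3@(0,0):P a4@(0,1):P a5@(5,0):R a6@(5,1):R a7@(5,0):R a8@(5,0):R
t=6: a0@(5,0):P a1@(4,1):R a3@(5,0):P a4@(5,1):P a6@(4,1):R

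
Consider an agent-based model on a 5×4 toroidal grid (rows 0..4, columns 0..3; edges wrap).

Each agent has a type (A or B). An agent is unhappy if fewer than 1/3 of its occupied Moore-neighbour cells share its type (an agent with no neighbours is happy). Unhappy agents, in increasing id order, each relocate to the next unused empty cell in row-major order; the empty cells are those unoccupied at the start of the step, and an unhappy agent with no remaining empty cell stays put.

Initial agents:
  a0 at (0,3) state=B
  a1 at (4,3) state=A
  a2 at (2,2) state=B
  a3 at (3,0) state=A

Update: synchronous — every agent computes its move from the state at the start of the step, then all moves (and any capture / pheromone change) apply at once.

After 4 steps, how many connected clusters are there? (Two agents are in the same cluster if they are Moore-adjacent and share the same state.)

t=1: a0@(0,0):B a1@(4,3):A a2@(2,2):B a3@(3,0):A
t=2: a0@(0,1):B a1@(4,3):A a2@(2,2):B a3@(3,0):A
t=3: (unchanged — steady state)

3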